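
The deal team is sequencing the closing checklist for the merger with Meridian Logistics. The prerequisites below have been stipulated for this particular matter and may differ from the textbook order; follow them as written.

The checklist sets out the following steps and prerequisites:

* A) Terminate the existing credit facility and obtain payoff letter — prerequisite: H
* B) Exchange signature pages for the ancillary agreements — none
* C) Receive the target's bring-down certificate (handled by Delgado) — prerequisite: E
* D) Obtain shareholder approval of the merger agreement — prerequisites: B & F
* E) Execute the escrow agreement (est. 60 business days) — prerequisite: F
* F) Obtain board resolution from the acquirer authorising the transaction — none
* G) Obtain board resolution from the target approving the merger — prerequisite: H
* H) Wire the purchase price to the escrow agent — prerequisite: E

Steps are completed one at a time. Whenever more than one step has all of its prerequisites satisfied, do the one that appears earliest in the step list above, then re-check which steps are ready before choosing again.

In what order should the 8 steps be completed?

B, F, D, E, C, H, A, G

Nothing is required for B and F. B is listed earlier → B first.
That leaves F as the only ready step → F.
Ready: D and E. D is listed earlier → D.
E needed F, now all done → E.
C and H are both available; C is listed earlier → C.
H is the only step now ready → H.
A and G are both available; A is listed earlier → A.
G needed H, now all done → G.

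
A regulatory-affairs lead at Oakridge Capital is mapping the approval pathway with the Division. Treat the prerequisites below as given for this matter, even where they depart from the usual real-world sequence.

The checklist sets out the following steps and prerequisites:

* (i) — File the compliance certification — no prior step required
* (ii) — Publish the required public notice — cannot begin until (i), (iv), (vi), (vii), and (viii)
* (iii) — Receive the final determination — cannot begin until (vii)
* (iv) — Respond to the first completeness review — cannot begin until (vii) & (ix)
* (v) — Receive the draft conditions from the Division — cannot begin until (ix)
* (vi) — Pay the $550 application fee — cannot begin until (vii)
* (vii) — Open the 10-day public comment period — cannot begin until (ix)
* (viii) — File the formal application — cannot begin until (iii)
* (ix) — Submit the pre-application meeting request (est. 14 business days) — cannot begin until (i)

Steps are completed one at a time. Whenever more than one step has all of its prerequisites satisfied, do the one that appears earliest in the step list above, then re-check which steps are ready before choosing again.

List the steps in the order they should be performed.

Only (i) has no prerequisites, so it is first.
Next only (ix) has its prerequisites met → (ix).
Ready: (v) and (vii). (v) is listed earlier → (v).
Next only (vii) has its prerequisites met → (vii).
(iii), (iv) and (vi) are all available; (iii) is listed earlier → (iii).
(viii) now also ready, so the ready set is {(iv), (vi), (viii)}; (iv) is listed earlier → (iv).
(vi) and (viii) are both available; (vi) is listed earlier → (vi).
(viii) needed (iii), now all done → (viii).
(ii) is the only step now ready → (ii).

(i) → (ix) → (v) → (vii) → (iii) → (iv) → (vi) → (viii) → (ii)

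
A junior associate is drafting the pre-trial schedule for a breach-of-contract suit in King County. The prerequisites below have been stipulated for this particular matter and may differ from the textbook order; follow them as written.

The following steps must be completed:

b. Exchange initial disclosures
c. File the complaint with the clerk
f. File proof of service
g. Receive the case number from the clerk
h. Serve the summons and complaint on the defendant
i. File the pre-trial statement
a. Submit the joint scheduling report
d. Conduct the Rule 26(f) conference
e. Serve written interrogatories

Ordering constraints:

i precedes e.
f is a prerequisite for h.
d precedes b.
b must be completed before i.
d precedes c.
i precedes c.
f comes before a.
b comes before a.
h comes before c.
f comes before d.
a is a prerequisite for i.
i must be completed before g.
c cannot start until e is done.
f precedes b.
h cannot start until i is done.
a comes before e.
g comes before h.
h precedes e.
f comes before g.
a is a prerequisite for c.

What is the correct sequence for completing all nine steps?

f, d, b, a, i, g, h, e, c

f is the only step with nothing outstanding, so it goes first.
d needed f, now all done → d.
Next only b has its prerequisites met → b.
Next only a has its prerequisites met → a.
That leaves i as the only ready step → i.
That leaves g as the only ready step → g.
h needed f, g and i, now all done → h.
e needed h, i and a, now all done → e.
c needed h, i, a, d and e, now all done → c.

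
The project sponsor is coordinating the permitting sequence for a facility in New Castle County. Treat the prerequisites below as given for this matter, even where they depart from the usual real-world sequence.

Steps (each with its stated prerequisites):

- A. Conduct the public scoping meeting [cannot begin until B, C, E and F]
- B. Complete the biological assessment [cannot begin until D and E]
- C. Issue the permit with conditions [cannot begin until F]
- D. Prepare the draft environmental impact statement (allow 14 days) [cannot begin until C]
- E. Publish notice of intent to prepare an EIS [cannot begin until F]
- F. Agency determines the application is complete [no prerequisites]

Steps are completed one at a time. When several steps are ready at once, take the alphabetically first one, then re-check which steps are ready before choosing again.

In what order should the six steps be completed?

F is the only step with nothing outstanding, so it goes first.
C and E are both available; C has the earlier label → C.
D now also ready, so the ready set is {D, E}; D has the earlier label → D.
E is the only step now ready → E.
B is the only step now ready → B.
That leaves A as the only ready step → A.

F, C, D, E, B, A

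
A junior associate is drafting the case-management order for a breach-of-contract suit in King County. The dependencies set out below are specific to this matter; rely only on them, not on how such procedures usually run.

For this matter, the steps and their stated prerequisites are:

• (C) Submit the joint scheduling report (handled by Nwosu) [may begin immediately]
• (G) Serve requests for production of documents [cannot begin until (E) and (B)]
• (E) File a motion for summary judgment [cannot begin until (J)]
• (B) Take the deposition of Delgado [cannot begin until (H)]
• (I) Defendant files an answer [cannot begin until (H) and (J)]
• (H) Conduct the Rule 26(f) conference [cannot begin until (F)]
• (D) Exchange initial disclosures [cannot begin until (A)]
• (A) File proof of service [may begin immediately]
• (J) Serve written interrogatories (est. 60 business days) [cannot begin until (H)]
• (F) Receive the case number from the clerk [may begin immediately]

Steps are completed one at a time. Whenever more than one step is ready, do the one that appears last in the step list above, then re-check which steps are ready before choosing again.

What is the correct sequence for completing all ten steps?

(F), (A), (D), (H), (J), (I), (B), (E), (G), (C)

(F), (A) and (C) have no prerequisites; (F) is listed later, so (F) is first.
(H) now also ready, so the ready set is {(A), (H), (C)}; (A) is listed later → (A).
(D), (H) and (C) are all available; (D) is listed later → (D).
(H) and (C) are both available; (H) is listed later → (H).
Ready: (J), (B) and (C). (J) is listed later → (J).
Now (I), (B), (E) and (C) have their prerequisites met. (I) is listed later, so (I) next.
(B), (E) and (C) are all available; (B) is listed later → (B).
Now (E) and (C) have their prerequisites met. (E) is listed later, so (E) next.
Now (G) and (C) have their prerequisites met. (G) is listed later, so (G) next.
That leaves (C) as the only ready step → (C).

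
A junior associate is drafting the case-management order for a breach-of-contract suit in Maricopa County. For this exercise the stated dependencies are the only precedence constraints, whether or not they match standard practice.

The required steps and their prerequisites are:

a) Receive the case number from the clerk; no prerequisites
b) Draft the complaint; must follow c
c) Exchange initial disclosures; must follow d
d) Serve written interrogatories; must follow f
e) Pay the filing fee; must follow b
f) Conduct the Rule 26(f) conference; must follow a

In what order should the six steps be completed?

a f d c b e

Only a has no prerequisites, so it is first.
f needed a, now all done → f.
Next only d has its prerequisites met → d.
Next only c has its prerequisites met → c.
b needed c, now all done → b.
That leaves e as the only ready step → e.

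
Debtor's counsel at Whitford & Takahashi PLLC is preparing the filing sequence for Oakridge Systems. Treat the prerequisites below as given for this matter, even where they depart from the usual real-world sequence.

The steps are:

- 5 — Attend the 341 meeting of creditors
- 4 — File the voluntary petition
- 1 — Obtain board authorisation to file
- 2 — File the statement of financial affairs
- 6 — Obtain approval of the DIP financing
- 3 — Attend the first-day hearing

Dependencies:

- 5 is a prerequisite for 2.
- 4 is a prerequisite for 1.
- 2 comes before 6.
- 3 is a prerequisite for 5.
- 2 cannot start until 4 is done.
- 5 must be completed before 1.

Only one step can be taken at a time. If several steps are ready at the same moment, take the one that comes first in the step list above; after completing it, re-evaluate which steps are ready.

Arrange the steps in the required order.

4 and 3 have no prerequisites; 4 is listed earlier, so 4 is first.
That leaves 3 as the only ready step → 3.
5 is the only step now ready → 5.
Now 1 and 2 have their prerequisites met. 1 is listed earlier, so 1 next.
That leaves 2 as the only ready step → 2.
Next only 6 has its prerequisites met → 6.

4, 3, 5, 1, 2, 6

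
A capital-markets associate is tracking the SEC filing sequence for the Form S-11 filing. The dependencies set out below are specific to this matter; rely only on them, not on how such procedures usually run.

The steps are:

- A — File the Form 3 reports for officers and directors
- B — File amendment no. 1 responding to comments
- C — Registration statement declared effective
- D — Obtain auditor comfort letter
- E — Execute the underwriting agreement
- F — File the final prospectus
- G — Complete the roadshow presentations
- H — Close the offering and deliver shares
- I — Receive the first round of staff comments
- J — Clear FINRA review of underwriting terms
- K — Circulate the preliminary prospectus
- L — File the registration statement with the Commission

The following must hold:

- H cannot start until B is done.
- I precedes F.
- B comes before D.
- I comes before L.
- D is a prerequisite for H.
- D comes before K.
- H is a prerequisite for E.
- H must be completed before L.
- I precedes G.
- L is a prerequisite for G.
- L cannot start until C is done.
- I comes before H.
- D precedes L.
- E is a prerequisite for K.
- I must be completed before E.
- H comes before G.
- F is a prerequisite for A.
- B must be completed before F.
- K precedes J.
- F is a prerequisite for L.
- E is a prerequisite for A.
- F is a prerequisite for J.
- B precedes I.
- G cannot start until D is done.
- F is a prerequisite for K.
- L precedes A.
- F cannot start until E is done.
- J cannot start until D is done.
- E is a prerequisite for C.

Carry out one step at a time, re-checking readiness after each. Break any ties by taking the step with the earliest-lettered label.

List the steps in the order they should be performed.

B → D → I → H → E → C → F → K → J → L → A → G

B has no prerequisites → B first.
D and I are both available; D has the earlier label → D.
That leaves I as the only ready step → I.
That leaves H as the only ready step → H.
E is the only step now ready → E.
Ready: C and F. C has the earlier label → C.
F needed B, E and I, now all done → F.
K and L are both available; K has the earlier label → K.
Ready: J and L. J has the earlier label → J.
L is the only step now ready → L.
Now A and G have their prerequisites met. A has the earlier label, so A next.
G needed D, H, I and L, now all done → G.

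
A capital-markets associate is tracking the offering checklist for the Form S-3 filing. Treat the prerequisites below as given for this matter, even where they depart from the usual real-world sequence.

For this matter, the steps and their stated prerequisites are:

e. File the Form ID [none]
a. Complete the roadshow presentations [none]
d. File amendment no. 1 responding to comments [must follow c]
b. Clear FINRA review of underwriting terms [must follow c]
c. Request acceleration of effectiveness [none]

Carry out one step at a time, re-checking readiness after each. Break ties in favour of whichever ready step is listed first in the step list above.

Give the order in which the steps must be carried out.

e → a → c → d → b

Nothing is required for e, a and c. e is listed earlier → e first.
Ready: a and c. a is listed earlier → a.
Next only c has its prerequisites met → c.
Ready: d and b. d is listed earlier → d.
Next only b has its prerequisites met → b.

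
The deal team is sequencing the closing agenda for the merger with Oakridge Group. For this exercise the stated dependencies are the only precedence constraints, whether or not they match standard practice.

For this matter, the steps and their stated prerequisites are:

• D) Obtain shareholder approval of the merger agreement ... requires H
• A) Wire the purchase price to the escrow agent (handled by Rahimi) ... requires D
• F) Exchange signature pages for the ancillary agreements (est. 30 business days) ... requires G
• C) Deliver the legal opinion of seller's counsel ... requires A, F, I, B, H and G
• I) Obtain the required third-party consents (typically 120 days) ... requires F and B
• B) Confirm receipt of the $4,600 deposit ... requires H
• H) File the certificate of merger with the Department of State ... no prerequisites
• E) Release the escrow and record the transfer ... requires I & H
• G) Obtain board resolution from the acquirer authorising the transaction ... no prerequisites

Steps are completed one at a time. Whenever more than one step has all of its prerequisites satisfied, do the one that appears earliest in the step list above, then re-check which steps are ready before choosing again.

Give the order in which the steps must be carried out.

H D A B G F I C E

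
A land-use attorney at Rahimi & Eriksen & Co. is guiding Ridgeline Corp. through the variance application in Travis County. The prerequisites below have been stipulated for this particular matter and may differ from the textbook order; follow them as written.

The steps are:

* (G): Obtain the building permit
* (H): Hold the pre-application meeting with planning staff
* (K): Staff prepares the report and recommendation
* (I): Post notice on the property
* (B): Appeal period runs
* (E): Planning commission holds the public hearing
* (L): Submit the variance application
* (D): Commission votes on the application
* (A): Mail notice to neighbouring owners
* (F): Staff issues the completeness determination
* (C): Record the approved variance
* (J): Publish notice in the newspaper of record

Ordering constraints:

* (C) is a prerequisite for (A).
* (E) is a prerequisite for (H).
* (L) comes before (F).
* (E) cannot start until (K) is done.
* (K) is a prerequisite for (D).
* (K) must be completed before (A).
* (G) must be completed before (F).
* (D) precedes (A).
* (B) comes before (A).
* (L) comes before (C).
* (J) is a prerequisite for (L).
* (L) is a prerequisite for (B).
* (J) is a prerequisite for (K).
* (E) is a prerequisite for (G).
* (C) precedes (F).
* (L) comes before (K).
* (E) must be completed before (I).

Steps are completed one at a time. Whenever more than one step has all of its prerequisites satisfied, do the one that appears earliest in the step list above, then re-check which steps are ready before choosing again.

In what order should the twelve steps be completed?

Only (J) has no prerequisites, so it is first.
Next only (L) has its prerequisites met → (L).
(K), (B) and (C) are all available; (K) is listed earlier → (K).
Now (B), (E), (D) and (C) have their prerequisites met. (B) is listed earlier, so (B) next.
Ready: (E), (D) and (C). (E) is listed earlier → (E).
(G), (H) and (I) now also ready, so the ready set is {(G), (H), (I), (D), (C)}; (G) is listed earlier → (G).
(H), (I), (D) and (C) are all available; (H) is listed earlier → (H).
Ready: (I), (D) and (C). (I) is listed earlier → (I).
Now (D) and (C) have their prerequisites met. (D) is listed earlier, so (D) next.
(C) needed (L), now all done → (C).
(A) and (F) are both available; (A) is listed earlier → (A).
That leaves (F) as the only ready step → (F).

(J), (L), (K), (B), (E), (G), (H), (I), (D), (C), (A), (F)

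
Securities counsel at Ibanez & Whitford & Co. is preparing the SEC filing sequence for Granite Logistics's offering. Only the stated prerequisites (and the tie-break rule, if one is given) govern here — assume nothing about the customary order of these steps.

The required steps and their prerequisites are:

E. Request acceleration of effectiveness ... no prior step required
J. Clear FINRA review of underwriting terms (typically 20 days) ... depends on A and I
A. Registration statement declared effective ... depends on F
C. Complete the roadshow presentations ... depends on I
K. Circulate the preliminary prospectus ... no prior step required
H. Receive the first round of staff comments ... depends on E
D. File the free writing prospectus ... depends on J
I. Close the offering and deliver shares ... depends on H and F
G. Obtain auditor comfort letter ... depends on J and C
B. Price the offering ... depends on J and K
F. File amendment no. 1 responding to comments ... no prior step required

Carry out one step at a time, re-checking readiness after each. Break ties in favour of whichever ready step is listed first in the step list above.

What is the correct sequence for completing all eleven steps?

E, K, H, F, A, I, J, C, D, G, B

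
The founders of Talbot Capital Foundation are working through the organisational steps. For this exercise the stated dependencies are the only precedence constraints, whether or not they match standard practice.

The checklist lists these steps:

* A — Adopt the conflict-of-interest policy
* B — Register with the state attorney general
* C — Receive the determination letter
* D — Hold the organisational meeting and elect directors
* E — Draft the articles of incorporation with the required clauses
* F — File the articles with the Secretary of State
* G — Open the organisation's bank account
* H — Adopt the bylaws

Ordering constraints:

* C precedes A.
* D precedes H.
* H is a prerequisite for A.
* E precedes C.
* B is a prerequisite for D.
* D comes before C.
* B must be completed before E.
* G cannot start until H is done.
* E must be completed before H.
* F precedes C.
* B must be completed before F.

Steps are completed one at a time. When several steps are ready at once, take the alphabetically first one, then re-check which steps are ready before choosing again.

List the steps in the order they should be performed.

B D E F C H A G

Only B has no prerequisites, so it is first.
Ready: D, E and F. D has the earlier label → D.
E and F are both available; E has the earlier label → E.
H now also ready, so the ready set is {F, H}; F has the earlier label → F.
C now also ready, so the ready set is {C, H}; C has the earlier label → C.
That leaves H as the only ready step → H.
A and G are both available; A has the earlier label → A.
That leaves G as the only ready step → G.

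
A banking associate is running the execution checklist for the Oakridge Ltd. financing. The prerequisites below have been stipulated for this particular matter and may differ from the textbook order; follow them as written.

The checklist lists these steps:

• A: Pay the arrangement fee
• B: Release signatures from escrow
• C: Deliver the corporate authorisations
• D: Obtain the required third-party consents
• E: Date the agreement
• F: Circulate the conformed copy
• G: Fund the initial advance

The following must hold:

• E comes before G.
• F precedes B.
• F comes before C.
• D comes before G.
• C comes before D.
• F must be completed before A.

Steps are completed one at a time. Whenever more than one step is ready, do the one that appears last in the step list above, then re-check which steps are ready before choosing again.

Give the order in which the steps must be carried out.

F → E → C → D → G → B → A

Nothing is required for F and E. F is listed later → F first.
E, C, B and A are all available; E is listed later → E.
Ready: C, B and A. C is listed later → C.
D now also ready, so the ready set is {D, B, A}; D is listed later → D.
G now also ready, so the ready set is {G, B, A}; G is listed later → G.
B and A are both available; B is listed later → B.
A is the only step now ready → A.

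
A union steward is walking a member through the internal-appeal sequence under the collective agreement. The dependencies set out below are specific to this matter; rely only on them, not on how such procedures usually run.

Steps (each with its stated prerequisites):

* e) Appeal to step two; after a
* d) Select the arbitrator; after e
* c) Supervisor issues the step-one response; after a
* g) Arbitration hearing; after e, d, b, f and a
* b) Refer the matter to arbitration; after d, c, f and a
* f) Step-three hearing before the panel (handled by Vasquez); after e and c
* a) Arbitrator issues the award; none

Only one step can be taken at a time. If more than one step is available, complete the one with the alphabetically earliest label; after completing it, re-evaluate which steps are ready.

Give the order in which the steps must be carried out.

Only a has no prerequisites, so it is first.
c and e are both available; c has the earlier label → c.
e is the only step now ready → e.
Ready: d and f. d has the earlier label → d.
f is the only step now ready → f.
b is the only step now ready → b.
g needed a, b, d, e and f, now all done → g.

a → c → e → d → f → b → g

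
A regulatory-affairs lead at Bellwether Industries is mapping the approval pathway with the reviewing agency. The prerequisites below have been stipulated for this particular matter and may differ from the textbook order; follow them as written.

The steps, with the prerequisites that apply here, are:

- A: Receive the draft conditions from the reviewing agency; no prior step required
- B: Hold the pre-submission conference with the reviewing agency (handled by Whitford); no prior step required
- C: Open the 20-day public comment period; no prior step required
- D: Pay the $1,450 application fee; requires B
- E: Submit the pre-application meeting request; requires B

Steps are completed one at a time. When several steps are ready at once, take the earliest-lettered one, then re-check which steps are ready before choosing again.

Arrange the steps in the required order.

A, B, C, D, E

A, B and C have no prerequisites; A has the earlier label, so A is first.
B and C are both available; B has the earlier label → B.
Ready: C, D and E. C has the earlier label → C.
Ready: D and E. D has the earlier label → D.
E needed B, now all done → E.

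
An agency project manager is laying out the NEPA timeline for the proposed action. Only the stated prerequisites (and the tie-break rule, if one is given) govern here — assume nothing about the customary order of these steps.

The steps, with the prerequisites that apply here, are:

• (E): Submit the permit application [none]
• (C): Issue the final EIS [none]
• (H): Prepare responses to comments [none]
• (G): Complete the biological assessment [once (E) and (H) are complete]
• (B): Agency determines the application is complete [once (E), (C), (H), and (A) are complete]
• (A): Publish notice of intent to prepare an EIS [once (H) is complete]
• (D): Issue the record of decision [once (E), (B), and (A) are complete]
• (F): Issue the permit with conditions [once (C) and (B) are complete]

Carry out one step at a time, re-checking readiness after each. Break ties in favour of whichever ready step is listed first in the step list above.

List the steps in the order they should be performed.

(E), (C) and (H) have no prerequisites; (E) is listed earlier, so (E) is first.
Ready: (C) and (H). (C) is listed earlier → (C).
Next only (H) has its prerequisites met → (H).
(G) and (A) are both available; (G) is listed earlier → (G).
(A) needed (H), now all done → (A).
(B) is the only step now ready → (B).
Ready: (D) and (F). (D) is listed earlier → (D).
(F) needed (C) and (B), now all done → (F).

(E) (C) (H) (G) (A) (B) (D) (F)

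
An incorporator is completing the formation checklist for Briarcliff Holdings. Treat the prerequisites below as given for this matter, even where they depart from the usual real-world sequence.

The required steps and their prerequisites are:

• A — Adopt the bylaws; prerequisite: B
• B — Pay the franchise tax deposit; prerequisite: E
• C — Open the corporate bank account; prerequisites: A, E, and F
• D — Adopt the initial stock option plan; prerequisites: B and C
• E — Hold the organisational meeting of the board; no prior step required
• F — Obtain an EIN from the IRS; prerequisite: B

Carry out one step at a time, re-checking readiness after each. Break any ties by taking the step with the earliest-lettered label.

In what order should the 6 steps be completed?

Only E has no prerequisites, so it is first.
B needed E, now all done → B.
Now A and F have their prerequisites met. A has the earlier label, so A next.
F is the only step now ready → F.
C needed A, E and F, now all done → C.
Next only D has its prerequisites met → D.

E B A F C D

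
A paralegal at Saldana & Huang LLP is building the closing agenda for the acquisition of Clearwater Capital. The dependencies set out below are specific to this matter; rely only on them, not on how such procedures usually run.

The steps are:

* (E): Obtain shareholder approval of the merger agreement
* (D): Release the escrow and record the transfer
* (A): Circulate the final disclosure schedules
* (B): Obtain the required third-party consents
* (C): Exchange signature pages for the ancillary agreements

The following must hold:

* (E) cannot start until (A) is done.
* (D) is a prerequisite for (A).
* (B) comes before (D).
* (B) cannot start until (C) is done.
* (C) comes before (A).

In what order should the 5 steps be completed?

(C) → (B) → (D) → (A) → (E)

(C) is the only step with nothing outstanding, so it goes first.
Next only (B) has its prerequisites met → (B).
(D) needed (B), now all done → (D).
(A) needed (D) and (C), now all done → (A).
(E) needed (A), now all done → (E).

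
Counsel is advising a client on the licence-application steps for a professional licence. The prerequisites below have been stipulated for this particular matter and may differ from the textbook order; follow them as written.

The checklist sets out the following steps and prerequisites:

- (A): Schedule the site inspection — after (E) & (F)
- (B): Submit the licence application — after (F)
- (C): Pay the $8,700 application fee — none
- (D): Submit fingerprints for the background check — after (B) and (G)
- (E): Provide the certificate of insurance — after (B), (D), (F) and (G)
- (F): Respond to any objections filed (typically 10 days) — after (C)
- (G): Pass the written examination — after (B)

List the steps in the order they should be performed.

Only (C) has no prerequisites, so it is first.
That leaves (F) as the only ready step → (F).
(B) needed (F), now all done → (B).
(G) needed (B), now all done → (G).
(D) needed (B) and (G), now all done → (D).
(E) needed (B), (D), (F) and (G), now all done → (E).
Next only (A) has its prerequisites met → (A).

(C) (F) (B) (G) (D) (E) (A)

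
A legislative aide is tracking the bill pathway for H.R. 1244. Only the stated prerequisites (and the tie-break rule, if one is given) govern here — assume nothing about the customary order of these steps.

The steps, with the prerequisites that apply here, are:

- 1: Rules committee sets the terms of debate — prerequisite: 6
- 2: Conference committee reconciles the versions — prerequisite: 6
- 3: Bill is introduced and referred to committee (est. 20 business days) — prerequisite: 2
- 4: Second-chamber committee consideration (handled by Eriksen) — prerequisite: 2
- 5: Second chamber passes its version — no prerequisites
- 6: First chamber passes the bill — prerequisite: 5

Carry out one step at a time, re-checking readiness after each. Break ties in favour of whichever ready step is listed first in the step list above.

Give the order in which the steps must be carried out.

5 has no prerequisites → 5 first.
Next only 6 has its prerequisites met → 6.
Now 1 and 2 have their prerequisites met. 1 is listed earlier, so 1 next.
That leaves 2 as the only ready step → 2.
Ready: 3 and 4. 3 is listed earlier → 3.
4 needed 2, now all done → 4.

5 → 6 → 1 → 2 → 3 → 4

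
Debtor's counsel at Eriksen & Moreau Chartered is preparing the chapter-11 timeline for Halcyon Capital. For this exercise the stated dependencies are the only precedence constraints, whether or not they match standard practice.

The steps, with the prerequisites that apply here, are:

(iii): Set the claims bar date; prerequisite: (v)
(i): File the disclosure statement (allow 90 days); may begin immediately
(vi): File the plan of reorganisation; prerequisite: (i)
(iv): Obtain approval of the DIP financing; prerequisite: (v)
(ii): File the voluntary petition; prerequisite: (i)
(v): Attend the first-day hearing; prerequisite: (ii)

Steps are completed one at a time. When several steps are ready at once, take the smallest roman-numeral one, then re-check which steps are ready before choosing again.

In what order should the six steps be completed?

(i) → (ii) → (v) → (iii) → (iv) → (vi)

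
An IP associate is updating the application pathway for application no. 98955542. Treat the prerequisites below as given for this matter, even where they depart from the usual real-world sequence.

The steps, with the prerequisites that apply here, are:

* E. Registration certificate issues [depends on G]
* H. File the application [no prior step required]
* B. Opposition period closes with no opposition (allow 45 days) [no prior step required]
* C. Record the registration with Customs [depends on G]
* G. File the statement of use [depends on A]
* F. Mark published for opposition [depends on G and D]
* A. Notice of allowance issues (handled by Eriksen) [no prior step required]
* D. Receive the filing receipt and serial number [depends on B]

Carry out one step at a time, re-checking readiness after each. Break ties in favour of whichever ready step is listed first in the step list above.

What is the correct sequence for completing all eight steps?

Nothing is required for H, B and A. H is listed earlier → H first.
Now B and A have their prerequisites met. B is listed earlier, so B next.
D now also ready, so the ready set is {A, D}; A is listed earlier → A.
Ready: G and D. G is listed earlier → G.
E, C and D are all available; E is listed earlier → E.
Now C and D have their prerequisites met. C is listed earlier, so C next.
D needed B, now all done → D.
F needed G and D, now all done → F.

H → B → A → G → E → C → D → F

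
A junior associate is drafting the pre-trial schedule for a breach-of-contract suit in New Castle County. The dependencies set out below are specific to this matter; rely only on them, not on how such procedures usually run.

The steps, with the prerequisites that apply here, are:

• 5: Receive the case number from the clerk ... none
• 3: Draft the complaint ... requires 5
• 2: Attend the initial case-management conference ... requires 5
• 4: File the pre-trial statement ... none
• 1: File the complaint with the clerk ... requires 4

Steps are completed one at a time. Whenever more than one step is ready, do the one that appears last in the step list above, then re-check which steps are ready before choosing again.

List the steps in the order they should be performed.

4, 1, 5, 2, 3

4 and 5 have no prerequisites; 4 is listed later, so 4 is first.
1 now also ready, so the ready set is {1, 5}; 1 is listed later → 1.
Next only 5 has its prerequisites met → 5.
2 and 3 are both available; 2 is listed later → 2.
3 is the only step now ready → 3.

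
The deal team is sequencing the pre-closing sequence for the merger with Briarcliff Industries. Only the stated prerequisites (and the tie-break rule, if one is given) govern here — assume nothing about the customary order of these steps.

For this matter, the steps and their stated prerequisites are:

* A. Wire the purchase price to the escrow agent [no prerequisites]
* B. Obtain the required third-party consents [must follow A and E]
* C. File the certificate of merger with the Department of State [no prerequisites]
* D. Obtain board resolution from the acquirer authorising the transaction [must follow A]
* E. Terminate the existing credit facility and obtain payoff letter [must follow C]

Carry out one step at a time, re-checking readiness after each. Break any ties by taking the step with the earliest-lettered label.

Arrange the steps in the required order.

Nothing is required for A and C. A has the earlier label → A first.
Ready: C and D. C has the earlier label → C.
D and E are both available; D has the earlier label → D.
E needed C, now all done → E.
B is the only step now ready → B.

A → C → D → E → B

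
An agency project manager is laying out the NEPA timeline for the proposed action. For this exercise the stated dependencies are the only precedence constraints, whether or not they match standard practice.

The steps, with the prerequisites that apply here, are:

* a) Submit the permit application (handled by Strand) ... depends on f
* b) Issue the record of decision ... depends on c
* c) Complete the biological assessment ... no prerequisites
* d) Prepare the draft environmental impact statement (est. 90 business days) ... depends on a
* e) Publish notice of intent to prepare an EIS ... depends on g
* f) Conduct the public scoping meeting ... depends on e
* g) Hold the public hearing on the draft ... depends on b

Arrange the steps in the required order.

c has no prerequisites → c first.
b needed c, now all done → b.
g needed b, now all done → g.
Next only e has its prerequisites met → e.
f is the only step now ready → f.
Next only a has its prerequisites met → a.
Next only d has its prerequisites met → d.

c, b, g, e, f, a, d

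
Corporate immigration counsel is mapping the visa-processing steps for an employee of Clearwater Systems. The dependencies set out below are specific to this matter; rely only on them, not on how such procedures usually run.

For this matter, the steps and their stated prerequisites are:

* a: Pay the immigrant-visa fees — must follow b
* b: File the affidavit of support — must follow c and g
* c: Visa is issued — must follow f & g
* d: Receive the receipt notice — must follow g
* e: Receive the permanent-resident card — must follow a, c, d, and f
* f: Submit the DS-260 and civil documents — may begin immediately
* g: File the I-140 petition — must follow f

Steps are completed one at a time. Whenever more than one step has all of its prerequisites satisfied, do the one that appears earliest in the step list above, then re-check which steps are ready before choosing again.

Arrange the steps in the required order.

f, g, c, b, a, d, e

f is the only step with nothing outstanding, so it goes first.
g is the only step now ready → g.
Now c and d have their prerequisites met. c is listed earlier, so c next.
b now also ready, so the ready set is {b, d}; b is listed earlier → b.
a now also ready, so the ready set is {a, d}; a is listed earlier → a.
d is the only step now ready → d.
That leaves e as the only ready step → e.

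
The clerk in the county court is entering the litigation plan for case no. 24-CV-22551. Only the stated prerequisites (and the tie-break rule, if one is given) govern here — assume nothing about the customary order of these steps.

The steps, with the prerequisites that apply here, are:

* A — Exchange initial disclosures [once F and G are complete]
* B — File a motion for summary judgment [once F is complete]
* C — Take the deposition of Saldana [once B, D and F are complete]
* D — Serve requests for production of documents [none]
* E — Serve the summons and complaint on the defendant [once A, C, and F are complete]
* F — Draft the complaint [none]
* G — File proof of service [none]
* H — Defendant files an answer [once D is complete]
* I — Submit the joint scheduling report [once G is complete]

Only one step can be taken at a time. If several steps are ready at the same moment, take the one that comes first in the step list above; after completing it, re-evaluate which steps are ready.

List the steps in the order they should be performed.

Nothing is required for D, F and G. D is listed earlier → D first.
Ready: F, G and H. F is listed earlier → F.
B, G and H are all available; B is listed earlier → B.
C now also ready, so the ready set is {C, G, H}; C is listed earlier → C.
G and H are both available; G is listed earlier → G.
A and I now also ready, so the ready set is {A, H, I}; A is listed earlier → A.
E now also ready, so the ready set is {E, H, I}; E is listed earlier → E.
H and I are both available; H is listed earlier → H.
That leaves I as the only ready step → I.

D → F → B → C → G → A → E → H → I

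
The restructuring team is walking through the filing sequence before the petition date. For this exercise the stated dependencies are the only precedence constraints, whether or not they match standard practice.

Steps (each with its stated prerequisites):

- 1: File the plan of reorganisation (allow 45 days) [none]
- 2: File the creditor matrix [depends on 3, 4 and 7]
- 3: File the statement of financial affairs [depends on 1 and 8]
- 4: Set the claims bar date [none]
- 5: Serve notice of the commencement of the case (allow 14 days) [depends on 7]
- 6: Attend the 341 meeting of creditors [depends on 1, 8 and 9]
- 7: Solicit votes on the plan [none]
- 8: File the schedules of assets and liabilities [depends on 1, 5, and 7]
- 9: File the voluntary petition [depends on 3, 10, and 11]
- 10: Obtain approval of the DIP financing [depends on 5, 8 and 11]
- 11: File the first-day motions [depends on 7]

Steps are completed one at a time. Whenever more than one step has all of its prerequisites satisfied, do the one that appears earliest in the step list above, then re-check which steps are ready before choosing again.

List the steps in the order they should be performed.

1 → 4 → 7 → 5 → 8 → 3 → 2 → 11 → 10 → 9 → 6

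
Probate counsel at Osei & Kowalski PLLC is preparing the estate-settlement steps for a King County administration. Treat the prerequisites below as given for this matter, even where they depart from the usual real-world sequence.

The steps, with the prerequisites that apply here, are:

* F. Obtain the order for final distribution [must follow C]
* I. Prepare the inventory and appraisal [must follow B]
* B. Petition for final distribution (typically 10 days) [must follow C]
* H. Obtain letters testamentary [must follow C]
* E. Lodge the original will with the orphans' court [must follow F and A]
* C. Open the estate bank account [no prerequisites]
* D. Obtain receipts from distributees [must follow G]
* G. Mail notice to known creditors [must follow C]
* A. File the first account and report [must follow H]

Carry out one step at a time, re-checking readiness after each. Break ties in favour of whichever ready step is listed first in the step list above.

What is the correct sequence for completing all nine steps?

C → F → B → I → H → G → D → A → E

C is the only step with nothing outstanding, so it goes first.
Now F, B, H and G have their prerequisites met. F is listed earlier, so F next.
B, H and G are all available; B is listed earlier → B.
I, H and G are all available; I is listed earlier → I.
Ready: H and G. H is listed earlier → H.
A now also ready, so the ready set is {G, A}; G is listed earlier → G.
D now also ready, so the ready set is {D, A}; D is listed earlier → D.
That leaves A as the only ready step → A.
That leaves E as the only ready step → E.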